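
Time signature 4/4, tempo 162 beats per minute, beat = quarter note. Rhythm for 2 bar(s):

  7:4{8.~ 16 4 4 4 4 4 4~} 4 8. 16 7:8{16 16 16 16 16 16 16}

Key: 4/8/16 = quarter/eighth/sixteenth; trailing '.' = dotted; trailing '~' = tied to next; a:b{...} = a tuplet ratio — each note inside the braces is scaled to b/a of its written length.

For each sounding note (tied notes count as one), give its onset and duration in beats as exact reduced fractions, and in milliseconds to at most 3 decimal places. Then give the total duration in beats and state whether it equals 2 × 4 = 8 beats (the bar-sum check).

1) 0.0ms=0b +211.64ms=4/7b
2) 211.64ms=4/7b +211.64ms=4/7b
3) 423.28ms=8/7b +211.64ms=4/7b
4) 634.921ms=12/7b +211.64ms=4/7b
5) 846.561ms=16/7b +211.64ms=4/7b
6) 1058.201ms=20/7b +211.64ms=4/7b
7) 1269.841ms=24/7b +582.011ms=11/7b
8) 1851.852ms=5b +277.778ms=3/4b
9) 2129.63ms=23/4b +92.593ms=1/4b
10) 2222.222ms=6b +105.82ms=2/7b
11) 2328.042ms=44/7b +105.82ms=2/7b
12) 2433.862ms=46/7b +105.82ms=2/7b
13) 2539.683ms=48/7b +105.82ms=2/7b
14) 2645.503ms=50/7b +105.82ms=2/7b
15) 2751.323ms=52/7b +105.82ms=2/7b
16) 2857.143ms=54/7b +105.82ms=2/7b
Σ=8b of 8 (162bpm 4/4) — PASS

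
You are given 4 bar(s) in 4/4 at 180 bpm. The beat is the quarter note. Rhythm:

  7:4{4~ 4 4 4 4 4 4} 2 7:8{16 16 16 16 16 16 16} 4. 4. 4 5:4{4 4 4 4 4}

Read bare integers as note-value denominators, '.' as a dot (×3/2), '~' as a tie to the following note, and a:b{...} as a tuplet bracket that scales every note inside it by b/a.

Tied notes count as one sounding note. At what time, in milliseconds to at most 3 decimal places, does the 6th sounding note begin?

note 6 onset = 24/7b = 1142.857ms

1. 0.0ms @ 0 + 380.952ms (8/7)
2. 380.952ms @ 8/7 + 190.476ms (4/7)
3. 571.429ms @ 12/7 + 190.476ms (4/7)
4. 761.905ms @ 16/7 + 190.476ms (4/7)
5. 952.381ms @ 20/7 + 190.476ms (4/7)
6. 1142.857ms @ 24/7 + 190.476ms (4/7)
7. 1333.333ms @ 4 + 666.667ms (2)
8. 2000.0ms @ 6 + 95.238ms (2/7)
9. 2095.238ms @ 44/7 + 95.238ms (2/7)
10. 2190.476ms @ 46/7 + 95.238ms (2/7)
11. 2285.714ms @ 48/7 + 95.238ms (2/7)
12. 2380.952ms @ 50/7 + 95.238ms (2/7)
13. 2476.19ms @ 52/7 + 95.238ms (2/7)
14. 2571.429ms @ 54/7 + 95.238ms (2/7)
15. 2666.667ms @ 8 + 500.0ms (3/2)
16. 3166.667ms @ 19/2 + 500.0ms (3/2)
17. 3666.667ms @ 11 + 333.333ms (1)
18. 4000.0ms @ 12 + 266.667ms (4/5)
19. 4266.667ms @ 64/5 + 266.667ms (4/5)
20. 4533.333ms @ 68/5 + 266.667ms (4/5)
21. 4800.0ms @ 72/5 + 266.667ms (4/5)
22. 5066.667ms @ 76/5 + 266.667ms (4/5)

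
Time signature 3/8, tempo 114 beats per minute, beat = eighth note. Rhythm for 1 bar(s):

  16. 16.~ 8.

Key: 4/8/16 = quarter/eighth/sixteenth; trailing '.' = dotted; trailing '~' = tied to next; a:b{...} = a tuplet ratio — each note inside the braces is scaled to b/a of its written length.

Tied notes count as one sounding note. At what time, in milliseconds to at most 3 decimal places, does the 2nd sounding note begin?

1. 0.0ms @ 0 + 394.737ms (3/4)
2. 394.737ms @ 3/4 + 1184.211ms (9/4)

note 2 onset = 3/4b = 394.737ms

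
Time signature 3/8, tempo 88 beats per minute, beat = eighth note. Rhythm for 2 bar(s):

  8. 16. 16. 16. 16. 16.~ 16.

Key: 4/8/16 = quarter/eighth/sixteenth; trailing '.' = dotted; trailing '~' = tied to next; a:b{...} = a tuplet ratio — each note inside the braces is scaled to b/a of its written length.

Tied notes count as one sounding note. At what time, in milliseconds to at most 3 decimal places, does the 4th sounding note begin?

1. 0.0ms @ 0 + 1022.727ms (3/2)
2. 1022.727ms @ 3/2 + 511.364ms (3/4)
3. 1534.091ms @ 9/4 + 511.364ms (3/4)
4. 2045.455ms @ 3 + 511.364ms (3/4)
5. 2556.818ms @ 15/4 + 511.364ms (3/4)
6. 3068.182ms @ 9/2 + 1022.727ms (3/2)

note 4 onset = 3b = 2045.455ms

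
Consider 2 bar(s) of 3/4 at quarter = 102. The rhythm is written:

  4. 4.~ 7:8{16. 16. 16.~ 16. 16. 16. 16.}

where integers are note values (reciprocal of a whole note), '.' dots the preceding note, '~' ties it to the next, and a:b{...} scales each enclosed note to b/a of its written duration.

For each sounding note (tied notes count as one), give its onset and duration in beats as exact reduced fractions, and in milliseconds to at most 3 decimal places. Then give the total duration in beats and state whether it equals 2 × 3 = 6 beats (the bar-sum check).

1) 0.0ms=0b +882.353ms=3/2b
2) 882.353ms=3/2b +1134.454ms=27/14b
3) 2016.807ms=24/7b +252.101ms=3/7b
4) 2268.908ms=27/7b +504.202ms=6/7b
5) 2773.109ms=33/7b +252.101ms=3/7b
6) 3025.21ms=36/7b +252.101ms=3/7b
7) 3277.311ms=39/7b +252.101ms=3/7b
Σ=6b of 6 (102bpm 3/4) — PASS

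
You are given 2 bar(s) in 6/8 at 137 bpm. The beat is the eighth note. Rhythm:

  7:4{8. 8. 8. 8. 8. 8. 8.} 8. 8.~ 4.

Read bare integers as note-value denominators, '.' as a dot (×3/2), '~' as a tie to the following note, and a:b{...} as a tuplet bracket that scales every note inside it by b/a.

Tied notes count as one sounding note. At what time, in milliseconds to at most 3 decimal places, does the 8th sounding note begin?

1. 0.0ms @ 0 + 375.391ms (6/7)
2. 375.391ms @ 6/7 + 375.391ms (6/7)
3. 750.782ms @ 12/7 + 375.391ms (6/7)
4. 1126.173ms @ 18/7 + 375.391ms (6/7)
5. 1501.564ms @ 24/7 + 375.391ms (6/7)
6. 1876.955ms @ 30/7 + 375.391ms (6/7)
7. 2252.346ms @ 36/7 + 375.391ms (6/7)
8. 2627.737ms @ 6 + 656.934ms (3/2)
9. 3284.672ms @ 15/2 + 1970.803ms (9/2)

note 8 onset = 6b = 2627.737ms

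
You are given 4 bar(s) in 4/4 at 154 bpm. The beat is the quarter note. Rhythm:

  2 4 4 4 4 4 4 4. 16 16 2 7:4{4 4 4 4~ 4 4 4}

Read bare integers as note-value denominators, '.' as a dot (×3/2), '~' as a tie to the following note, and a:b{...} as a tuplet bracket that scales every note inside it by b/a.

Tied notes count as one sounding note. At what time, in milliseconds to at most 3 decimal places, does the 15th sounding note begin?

note 15 onset = 96/7b = 5343.228ms

1. 0.0ms @ 0 + 779.221ms (2)
2. 779.221ms @ 2 + 389.61ms (1)
3. 1168.831ms @ 3 + 389.61ms (1)
4. 1558.442ms @ 4 + 389.61ms (1)
5. 1948.052ms @ 5 + 389.61ms (1)
6. 2337.662ms @ 6 + 389.61ms (1)
7. 2727.273ms @ 7 + 389.61ms (1)
8. 3116.883ms @ 8 + 584.416ms (3/2)
9. 3701.299ms @ 19/2 + 97.403ms (1/4)
10. 3798.701ms @ 39/4 + 97.403ms (1/4)
11. 3896.104ms @ 10 + 779.221ms (2)
12. 4675.325ms @ 12 + 222.635ms (4/7)
13. 4897.959ms @ 88/7 + 222.635ms (4/7)
14. 5120.594ms @ 92/7 + 222.635ms (4/7)
15. 5343.228ms @ 96/7 + 445.269ms (8/7)
16. 5788.497ms @ 104/7 + 222.635ms (4/7)
17. 6011.132ms @ 108/7 + 222.635ms (4/7)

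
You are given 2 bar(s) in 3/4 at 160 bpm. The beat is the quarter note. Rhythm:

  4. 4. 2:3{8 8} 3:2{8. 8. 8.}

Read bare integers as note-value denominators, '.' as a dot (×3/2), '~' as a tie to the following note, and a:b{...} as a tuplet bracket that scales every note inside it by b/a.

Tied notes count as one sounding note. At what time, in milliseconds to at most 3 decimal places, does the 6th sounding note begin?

1. 0.0ms @ 0 + 562.5ms (3/2)
2. 562.5ms @ 3/2 + 562.5ms (3/2)
3. 1125.0ms @ 3 + 281.25ms (3/4)
4. 1406.25ms @ 15/4 + 281.25ms (3/4)
5. 1687.5ms @ 9/2 + 187.5ms (1/2)
6. 1875.0ms @ 5 + 187.5ms (1/2)
7. 2062.5ms @ 11/2 + 187.5ms (1/2)

note 6 onset = 5b = 1875.0ms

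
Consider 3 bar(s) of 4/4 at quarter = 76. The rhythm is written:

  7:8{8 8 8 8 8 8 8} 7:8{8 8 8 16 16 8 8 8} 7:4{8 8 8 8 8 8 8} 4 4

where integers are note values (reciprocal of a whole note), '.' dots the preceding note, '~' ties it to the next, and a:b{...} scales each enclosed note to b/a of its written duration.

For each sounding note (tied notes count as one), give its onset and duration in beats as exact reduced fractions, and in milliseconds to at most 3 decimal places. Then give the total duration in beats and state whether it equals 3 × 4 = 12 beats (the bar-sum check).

1) 0.0ms=0b +451.128ms=4/7b
2) 451.128ms=4/7b +451.128ms=4/7b
3) 902.256ms=8/7b +451.128ms=4/7b
4) 1353.383ms=12/7b +451.128ms=4/7b
5) 1804.511ms=16/7b +451.128ms=4/7b
6) 2255.639ms=20/7b +451.128ms=4/7b
7) 2706.767ms=24/7b +451.128ms=4/7b
8) 3157.895ms=4b +451.128ms=4/7b
9) 3609.023ms=32/7b +451.128ms=4/7b
10) 4060.15ms=36/7b +451.128ms=4/7b
11) 4511.278ms=40/7b +225.564ms=2/7b
12) 4736.842ms=6b +225.564ms=2/7b
13) 4962.406ms=44/7b +451.128ms=4/7b
14) 5413.534ms=48/7b +451.128ms=4/7b
15) 5864.662ms=52/7b +451.128ms=4/7b
16) 6315.789ms=8b +225.564ms=2/7b
17) 6541.353ms=58/7b +225.564ms=2/7b
18) 6766.917ms=60/7b +225.564ms=2/7b
19) 6992.481ms=62/7b +225.564ms=2/7b
20) 7218.045ms=64/7b +225.564ms=2/7b
21) 7443.609ms=66/7b +225.564ms=2/7b
22) 7669.173ms=68/7b +225.564ms=2/7b
23) 7894.737ms=10b +789.474ms=1b
24) 8684.211ms=11b +789.474ms=1b
Σ=12b of 12 (76bpm 4/4) — PASS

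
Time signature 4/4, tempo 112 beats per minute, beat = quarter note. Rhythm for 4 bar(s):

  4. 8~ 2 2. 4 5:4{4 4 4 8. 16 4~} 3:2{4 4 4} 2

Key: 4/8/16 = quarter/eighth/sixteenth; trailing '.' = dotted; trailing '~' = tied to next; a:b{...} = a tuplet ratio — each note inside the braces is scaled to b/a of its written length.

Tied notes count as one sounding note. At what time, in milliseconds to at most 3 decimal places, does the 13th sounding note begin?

1. 0.0ms @ 0 + 803.571ms (3/2)
2. 803.571ms @ 3/2 + 1339.286ms (5/2)
3. 2142.857ms @ 4 + 1607.143ms (3)
4. 3750.0ms @ 7 + 535.714ms (1)
5. 4285.714ms @ 8 + 428.571ms (4/5)
6. 4714.286ms @ 44/5 + 428.571ms (4/5)
7. 5142.857ms @ 48/5 + 428.571ms (4/5)
8. 5571.429ms @ 52/5 + 321.429ms (3/5)
9. 5892.857ms @ 11 + 107.143ms (1/5)
10. 6000.0ms @ 56/5 + 785.714ms (22/15)
11. 6785.714ms @ 38/3 + 357.143ms (2/3)
12. 7142.857ms @ 40/3 + 357.143ms (2/3)
13. 7500.0ms @ 14 + 1071.429ms (2)

note 13 onset = 14b = 7500.0ms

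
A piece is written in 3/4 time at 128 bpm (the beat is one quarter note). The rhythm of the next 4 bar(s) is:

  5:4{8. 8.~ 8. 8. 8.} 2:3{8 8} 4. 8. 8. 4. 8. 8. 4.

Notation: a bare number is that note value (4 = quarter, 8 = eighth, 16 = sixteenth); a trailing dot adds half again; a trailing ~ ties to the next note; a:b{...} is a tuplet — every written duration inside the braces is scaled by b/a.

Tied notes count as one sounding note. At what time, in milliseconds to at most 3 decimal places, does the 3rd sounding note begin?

1. 0.0ms @ 0 + 281.25ms (3/5)
2. 281.25ms @ 3/5 + 562.5ms (6/5)
3. 843.75ms @ 9/5 + 281.25ms (3/5)
4. 1125.0ms @ 12/5 + 281.25ms (3/5)
5. 1406.25ms @ 3 + 351.562ms (3/4)
6. 1757.812ms @ 15/4 + 351.562ms (3/4)
7. 2109.375ms @ 9/2 + 703.125ms (3/2)
8. 2812.5ms @ 6 + 351.562ms (3/4)
9. 3164.062ms @ 27/4 + 351.562ms (3/4)
10. 3515.625ms @ 15/2 + 703.125ms (3/2)
11. 4218.75ms @ 9 + 351.562ms (3/4)
12. 4570.312ms @ 39/4 + 351.562ms (3/4)
13. 4921.875ms @ 21/2 + 703.125ms (3/2)

note 3 onset = 9/5b = 843.75ms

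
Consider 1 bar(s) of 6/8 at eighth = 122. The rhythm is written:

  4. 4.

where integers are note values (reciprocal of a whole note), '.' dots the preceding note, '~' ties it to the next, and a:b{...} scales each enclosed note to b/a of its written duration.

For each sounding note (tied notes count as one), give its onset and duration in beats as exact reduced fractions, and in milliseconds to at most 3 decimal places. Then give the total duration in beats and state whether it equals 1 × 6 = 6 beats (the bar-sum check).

1) 0.0ms=0b +1475.41ms=3b
2) 1475.41ms=3b +1475.41ms=3b
Σ=6b of 6 (122bpm 6/8) — PASS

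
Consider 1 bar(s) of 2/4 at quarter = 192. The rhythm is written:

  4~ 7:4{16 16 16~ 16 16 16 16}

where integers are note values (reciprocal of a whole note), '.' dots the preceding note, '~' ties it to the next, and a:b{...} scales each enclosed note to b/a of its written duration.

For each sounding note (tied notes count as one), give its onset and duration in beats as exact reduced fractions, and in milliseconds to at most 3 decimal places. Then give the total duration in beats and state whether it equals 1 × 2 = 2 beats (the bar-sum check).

1) 0.0ms=0b +357.143ms=8/7b
2) 357.143ms=8/7b +44.643ms=1/7b
3) 401.786ms=9/7b +89.286ms=2/7b
4) 491.071ms=11/7b +44.643ms=1/7b
5) 535.714ms=12/7b +44.643ms=1/7b
6) 580.357ms=13/7b +44.643ms=1/7b
Σ=2b of 2 (192bpm 2/4) — PASS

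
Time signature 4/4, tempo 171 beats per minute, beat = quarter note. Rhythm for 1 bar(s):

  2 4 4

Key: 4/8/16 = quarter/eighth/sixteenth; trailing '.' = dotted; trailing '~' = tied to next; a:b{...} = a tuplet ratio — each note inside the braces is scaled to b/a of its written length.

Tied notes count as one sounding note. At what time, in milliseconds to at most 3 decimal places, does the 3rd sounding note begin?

1. 0.0ms @ 0 + 701.754ms (2)
2. 701.754ms @ 2 + 350.877ms (1)
3. 1052.632ms @ 3 + 350.877ms (1)

note 3 onset = 3b = 1052.632ms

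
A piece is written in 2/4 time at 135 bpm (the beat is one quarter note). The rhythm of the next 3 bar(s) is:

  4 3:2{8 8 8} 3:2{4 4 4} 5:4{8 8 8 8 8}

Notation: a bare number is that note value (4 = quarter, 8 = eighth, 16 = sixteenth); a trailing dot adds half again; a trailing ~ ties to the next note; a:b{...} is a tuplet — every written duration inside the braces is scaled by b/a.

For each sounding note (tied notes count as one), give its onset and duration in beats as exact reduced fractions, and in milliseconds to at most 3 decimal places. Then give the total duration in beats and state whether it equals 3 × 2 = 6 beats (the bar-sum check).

1) 0.0ms=0b +444.444ms=1b
2) 444.444ms=1b +148.148ms=1/3b
3) 592.593ms=4/3b +148.148ms=1/3b
4) 740.741ms=5/3b +148.148ms=1/3b
5) 888.889ms=2b +296.296ms=2/3b
6) 1185.185ms=8/3b +296.296ms=2/3b
7) 1481.481ms=10/3b +296.296ms=2/3b
8) 1777.778ms=4b +177.778ms=2/5b
9) 1955.556ms=22/5b +177.778ms=2/5b
10) 2133.333ms=24/5b +177.778ms=2/5b
11) 2311.111ms=26/5b +177.778ms=2/5b
12) 2488.889ms=28/5b +177.778ms=2/5b
Σ=6b of 6 (135bpm 2/4) — PASS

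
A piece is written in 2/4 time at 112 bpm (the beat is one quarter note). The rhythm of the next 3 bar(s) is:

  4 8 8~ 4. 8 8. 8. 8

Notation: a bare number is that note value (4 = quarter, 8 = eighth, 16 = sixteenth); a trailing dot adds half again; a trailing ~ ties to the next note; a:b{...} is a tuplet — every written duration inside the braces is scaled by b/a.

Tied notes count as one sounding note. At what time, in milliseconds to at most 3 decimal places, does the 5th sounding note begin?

note 5 onset = 4b = 2142.857ms

1. 0.0ms @ 0 + 535.714ms (1)
2. 535.714ms @ 1 + 267.857ms (1/2)
3. 803.571ms @ 3/2 + 1071.429ms (2)
4. 1875.0ms @ 7/2 + 267.857ms (1/2)
5. 2142.857ms @ 4 + 401.786ms (3/4)
6. 2544.643ms @ 19/4 + 401.786ms (3/4)
7. 2946.429ms @ 11/2 + 267.857ms (1/2)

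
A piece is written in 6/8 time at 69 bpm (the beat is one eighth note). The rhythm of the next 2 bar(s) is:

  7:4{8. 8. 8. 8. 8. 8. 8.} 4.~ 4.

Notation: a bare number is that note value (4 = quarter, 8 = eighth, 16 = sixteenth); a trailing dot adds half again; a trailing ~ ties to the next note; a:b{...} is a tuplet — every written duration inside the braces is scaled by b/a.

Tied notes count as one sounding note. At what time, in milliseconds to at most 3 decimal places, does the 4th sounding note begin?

note 4 onset = 18/7b = 2236.025ms

1. 0.0ms @ 0 + 745.342ms (6/7)
2. 745.342ms @ 6/7 + 745.342ms (6/7)
3. 1490.683ms @ 12/7 + 745.342ms (6/7)
4. 2236.025ms @ 18/7 + 745.342ms (6/7)
5. 2981.366ms @ 24/7 + 745.342ms (6/7)
6. 3726.708ms @ 30/7 + 745.342ms (6/7)
7. 4472.05ms @ 36/7 + 745.342ms (6/7)
8. 5217.391ms @ 6 + 5217.391ms (6)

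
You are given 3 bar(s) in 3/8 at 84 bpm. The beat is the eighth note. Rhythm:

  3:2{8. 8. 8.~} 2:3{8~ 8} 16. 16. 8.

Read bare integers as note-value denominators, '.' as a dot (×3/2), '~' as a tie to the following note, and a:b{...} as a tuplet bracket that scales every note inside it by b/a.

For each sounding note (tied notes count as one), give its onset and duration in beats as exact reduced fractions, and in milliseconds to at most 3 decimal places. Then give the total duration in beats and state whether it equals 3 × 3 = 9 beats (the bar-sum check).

1) 0.0ms=0b +714.286ms=1b
2) 714.286ms=1b +714.286ms=1b
3) 1428.571ms=2b +2857.143ms=4b
4) 4285.714ms=6b +535.714ms=3/4b
5) 4821.429ms=27/4b +535.714ms=3/4b
6) 5357.143ms=15/2b +1071.429ms=3/2b
Σ=9b of 9 (84bpm 3/8) — PASS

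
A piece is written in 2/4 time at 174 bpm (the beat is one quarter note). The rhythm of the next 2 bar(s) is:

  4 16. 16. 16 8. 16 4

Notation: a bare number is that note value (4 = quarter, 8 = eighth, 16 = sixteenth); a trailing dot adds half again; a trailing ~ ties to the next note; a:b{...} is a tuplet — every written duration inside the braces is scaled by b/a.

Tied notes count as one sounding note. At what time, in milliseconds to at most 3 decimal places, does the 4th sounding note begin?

1. 0.0ms @ 0 + 344.828ms (1)
2. 344.828ms @ 1 + 129.31ms (3/8)
3. 474.138ms @ 11/8 + 129.31ms (3/8)
4. 603.448ms @ 7/4 + 86.207ms (1/4)
5. 689.655ms @ 2 + 258.621ms (3/4)
6. 948.276ms @ 11/4 + 86.207ms (1/4)
7. 1034.483ms @ 3 + 344.828ms (1)

note 4 onset = 7/4b = 603.448ms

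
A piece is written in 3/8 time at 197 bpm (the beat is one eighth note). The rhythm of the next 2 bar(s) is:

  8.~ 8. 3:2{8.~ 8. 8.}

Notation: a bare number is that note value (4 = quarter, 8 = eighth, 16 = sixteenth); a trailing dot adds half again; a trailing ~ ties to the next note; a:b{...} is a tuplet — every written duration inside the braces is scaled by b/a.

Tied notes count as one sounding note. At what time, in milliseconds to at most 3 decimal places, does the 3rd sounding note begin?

note 3 onset = 5b = 1522.843ms

1. 0.0ms @ 0 + 913.706ms (3)
2. 913.706ms @ 3 + 609.137ms (2)
3. 1522.843ms @ 5 + 304.569ms (1)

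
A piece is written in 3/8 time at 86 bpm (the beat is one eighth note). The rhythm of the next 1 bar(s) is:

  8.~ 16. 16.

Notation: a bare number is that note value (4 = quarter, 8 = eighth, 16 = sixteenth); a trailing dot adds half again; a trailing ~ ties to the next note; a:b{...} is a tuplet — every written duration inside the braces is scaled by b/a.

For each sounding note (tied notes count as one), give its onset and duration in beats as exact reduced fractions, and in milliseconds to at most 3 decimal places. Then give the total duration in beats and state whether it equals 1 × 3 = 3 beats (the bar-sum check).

1) 0.0ms=0b +1569.767ms=9/4b
2) 1569.767ms=9/4b +523.256ms=3/4b
Σ=3b of 3 (86bpm 3/8) — PASS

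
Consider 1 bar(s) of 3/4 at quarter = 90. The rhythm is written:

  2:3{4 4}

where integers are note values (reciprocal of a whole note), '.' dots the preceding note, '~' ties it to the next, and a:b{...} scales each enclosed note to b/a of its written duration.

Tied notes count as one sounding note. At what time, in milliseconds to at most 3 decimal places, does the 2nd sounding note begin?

1. 0.0ms @ 0 + 1000.0ms (3/2)
2. 1000.0ms @ 3/2 + 1000.0ms (3/2)

note 2 onset = 3/2b = 1000.0ms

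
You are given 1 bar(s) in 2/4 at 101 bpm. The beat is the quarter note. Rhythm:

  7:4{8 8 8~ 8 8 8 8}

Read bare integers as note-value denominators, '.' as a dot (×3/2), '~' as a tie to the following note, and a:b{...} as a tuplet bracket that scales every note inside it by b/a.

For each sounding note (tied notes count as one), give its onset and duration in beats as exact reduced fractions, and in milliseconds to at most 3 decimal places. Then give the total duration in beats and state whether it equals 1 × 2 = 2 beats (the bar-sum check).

1) 0.0ms=0b +169.731ms=2/7b
2) 169.731ms=2/7b +169.731ms=2/7b
3) 339.463ms=4/7b +339.463ms=4/7b
4) 678.925ms=8/7b +169.731ms=2/7b
5) 848.656ms=10/7b +169.731ms=2/7b
6) 1018.388ms=12/7b +169.731ms=2/7b
Σ=2b of 2 (101bpm 2/4) — PASS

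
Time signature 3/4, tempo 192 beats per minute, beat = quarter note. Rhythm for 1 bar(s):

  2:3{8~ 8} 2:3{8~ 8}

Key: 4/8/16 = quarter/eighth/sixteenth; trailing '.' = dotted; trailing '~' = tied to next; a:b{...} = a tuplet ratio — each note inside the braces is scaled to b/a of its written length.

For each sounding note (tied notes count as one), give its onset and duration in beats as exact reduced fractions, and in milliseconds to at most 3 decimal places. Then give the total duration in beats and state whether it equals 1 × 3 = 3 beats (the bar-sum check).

1) 0.0ms=0b +468.75ms=3/2b
2) 468.75ms=3/2b +468.75ms=3/2b
Σ=3b of 3 (192bpm 3/4) — PASS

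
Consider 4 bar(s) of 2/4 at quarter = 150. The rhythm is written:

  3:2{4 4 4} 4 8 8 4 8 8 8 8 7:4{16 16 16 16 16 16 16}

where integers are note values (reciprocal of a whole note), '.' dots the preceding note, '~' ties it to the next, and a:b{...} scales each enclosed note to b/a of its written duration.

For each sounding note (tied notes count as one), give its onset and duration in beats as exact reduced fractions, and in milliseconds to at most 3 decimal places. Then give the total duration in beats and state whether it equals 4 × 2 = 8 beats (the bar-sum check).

1) 0.0ms=0b +266.667ms=2/3b
2) 266.667ms=2/3b +266.667ms=2/3b
3) 533.333ms=4/3b +266.667ms=2/3b
4) 800.0ms=2b +400.0ms=1b
5) 1200.0ms=3b +200.0ms=1/2b
6) 1400.0ms=7/2b +200.0ms=1/2b
7) 1600.0ms=4b +400.0ms=1b
8) 2000.0ms=5b +200.0ms=1/2b
9) 2200.0ms=11/2b +200.0ms=1/2b
10) 2400.0ms=6b +200.0ms=1/2b
11) 2600.0ms=13/2b +200.0ms=1/2b
12) 2800.0ms=7b +57.143ms=1/7b
13) 2857.143ms=50/7b +57.143ms=1/7b
14) 2914.286ms=51/7b +57.143ms=1/7b
15) 2971.429ms=52/7b +57.143ms=1/7b
16) 3028.571ms=53/7b +57.143ms=1/7b
17) 3085.714ms=54/7b +57.143ms=1/7b
18) 3142.857ms=55/7b +57.143ms=1/7b
Σ=8b of 8 (150bpm 2/4) — PASS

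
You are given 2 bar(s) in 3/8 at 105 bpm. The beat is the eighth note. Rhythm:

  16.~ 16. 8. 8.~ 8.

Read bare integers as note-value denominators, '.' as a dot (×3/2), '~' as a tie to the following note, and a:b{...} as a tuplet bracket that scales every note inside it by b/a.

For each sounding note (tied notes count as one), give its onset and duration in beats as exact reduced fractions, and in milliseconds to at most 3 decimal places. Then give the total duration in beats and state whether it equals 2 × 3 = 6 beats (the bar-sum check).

1) 0.0ms=0b +857.143ms=3/2b
2) 857.143ms=3/2b +857.143ms=3/2b
3) 1714.286ms=3b +1714.286ms=3b
Σ=6b of 6 (105bpm 3/8) — PASS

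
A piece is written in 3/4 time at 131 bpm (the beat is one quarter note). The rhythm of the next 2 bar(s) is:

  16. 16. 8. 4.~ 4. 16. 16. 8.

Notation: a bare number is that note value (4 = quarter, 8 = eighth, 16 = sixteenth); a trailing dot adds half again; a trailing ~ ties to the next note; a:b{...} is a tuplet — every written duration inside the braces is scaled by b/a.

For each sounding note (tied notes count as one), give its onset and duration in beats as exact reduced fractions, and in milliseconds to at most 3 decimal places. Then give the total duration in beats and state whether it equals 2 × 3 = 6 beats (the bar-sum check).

1) 0.0ms=0b +171.756ms=3/8b
2) 171.756ms=3/8b +171.756ms=3/8b
3) 343.511ms=3/4b +343.511ms=3/4b
4) 687.023ms=3/2b +1374.046ms=3b
5) 2061.069ms=9/2b +171.756ms=3/8b
6) 2232.824ms=39/8b +171.756ms=3/8b
7) 2404.58ms=21/4b +343.511ms=3/4b
Σ=6b of 6 (131bpm 3/4) — PASS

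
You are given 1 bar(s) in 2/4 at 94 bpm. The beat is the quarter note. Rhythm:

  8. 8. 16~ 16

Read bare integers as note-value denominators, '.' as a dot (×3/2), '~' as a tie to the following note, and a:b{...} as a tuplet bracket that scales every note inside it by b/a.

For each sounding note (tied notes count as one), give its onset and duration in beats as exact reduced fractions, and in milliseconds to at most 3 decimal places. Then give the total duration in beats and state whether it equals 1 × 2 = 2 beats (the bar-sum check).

1) 0.0ms=0b +478.723ms=3/4b
2) 478.723ms=3/4b +478.723ms=3/4b
3) 957.447ms=3/2b +319.149ms=1/2b
Σ=2b of 2 (94bpm 2/4) — PASS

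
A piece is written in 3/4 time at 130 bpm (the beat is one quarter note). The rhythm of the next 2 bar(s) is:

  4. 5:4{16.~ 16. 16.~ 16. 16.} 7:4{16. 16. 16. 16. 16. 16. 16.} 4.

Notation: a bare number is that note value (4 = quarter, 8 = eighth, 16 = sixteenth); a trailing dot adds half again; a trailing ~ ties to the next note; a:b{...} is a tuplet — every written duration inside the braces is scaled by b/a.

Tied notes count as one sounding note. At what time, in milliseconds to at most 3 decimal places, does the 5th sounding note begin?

1. 0.0ms @ 0 + 692.308ms (3/2)
2. 692.308ms @ 3/2 + 276.923ms (3/5)
3. 969.231ms @ 21/10 + 276.923ms (3/5)
4. 1246.154ms @ 27/10 + 138.462ms (3/10)
5. 1384.615ms @ 3 + 98.901ms (3/14)
6. 1483.516ms @ 45/14 + 98.901ms (3/14)
7. 1582.418ms @ 24/7 + 98.901ms (3/14)
8. 1681.319ms @ 51/14 + 98.901ms (3/14)
9. 1780.22ms @ 27/7 + 98.901ms (3/14)
10. 1879.121ms @ 57/14 + 98.901ms (3/14)
11. 1978.022ms @ 30/7 + 98.901ms (3/14)
12. 2076.923ms @ 9/2 + 692.308ms (3/2)

note 5 onset = 3b = 1384.615ms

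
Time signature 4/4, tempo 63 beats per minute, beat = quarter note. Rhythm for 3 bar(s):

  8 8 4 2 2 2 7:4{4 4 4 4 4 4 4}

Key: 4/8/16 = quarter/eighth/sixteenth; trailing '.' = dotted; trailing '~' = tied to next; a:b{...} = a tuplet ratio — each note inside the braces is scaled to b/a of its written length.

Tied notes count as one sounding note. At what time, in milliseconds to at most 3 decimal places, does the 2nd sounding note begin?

1. 0.0ms @ 0 + 476.19ms (1/2)
2. 476.19ms @ 1/2 + 476.19ms (1/2)
3. 952.381ms @ 1 + 952.381ms (1)
4. 1904.762ms @ 2 + 1904.762ms (2)
5. 3809.524ms @ 4 + 1904.762ms (2)
6. 5714.286ms @ 6 + 1904.762ms (2)
7. 7619.048ms @ 8 + 544.218ms (4/7)
8. 8163.265ms @ 60/7 + 544.218ms (4/7)
9. 8707.483ms @ 64/7 + 544.218ms (4/7)
10. 9251.701ms @ 68/7 + 544.218ms (4/7)
11. 9795.918ms @ 72/7 + 544.218ms (4/7)
12. 10340.136ms @ 76/7 + 544.218ms (4/7)
13. 10884.354ms @ 80/7 + 544.218ms (4/7)

note 2 onset = 1/2b = 476.19ms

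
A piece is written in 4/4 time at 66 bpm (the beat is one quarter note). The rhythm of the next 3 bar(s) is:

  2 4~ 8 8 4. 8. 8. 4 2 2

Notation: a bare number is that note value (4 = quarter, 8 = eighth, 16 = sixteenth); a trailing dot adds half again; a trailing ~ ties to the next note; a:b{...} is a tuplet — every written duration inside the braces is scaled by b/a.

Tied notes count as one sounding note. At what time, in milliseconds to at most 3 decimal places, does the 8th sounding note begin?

note 8 onset = 8b = 7272.727ms

1. 0.0ms @ 0 + 1818.182ms (2)
2. 1818.182ms @ 2 + 1363.636ms (3/2)
3. 3181.818ms @ 7/2 + 454.545ms (1/2)
4. 3636.364ms @ 4 + 1363.636ms (3/2)
5. 5000.0ms @ 11/2 + 681.818ms (3/4)
6. 5681.818ms @ 25/4 + 681.818ms (3/4)
7. 6363.636ms @ 7 + 909.091ms (1)
8. 7272.727ms @ 8 + 1818.182ms (2)
9. 9090.909ms @ 10 + 1818.182ms (2)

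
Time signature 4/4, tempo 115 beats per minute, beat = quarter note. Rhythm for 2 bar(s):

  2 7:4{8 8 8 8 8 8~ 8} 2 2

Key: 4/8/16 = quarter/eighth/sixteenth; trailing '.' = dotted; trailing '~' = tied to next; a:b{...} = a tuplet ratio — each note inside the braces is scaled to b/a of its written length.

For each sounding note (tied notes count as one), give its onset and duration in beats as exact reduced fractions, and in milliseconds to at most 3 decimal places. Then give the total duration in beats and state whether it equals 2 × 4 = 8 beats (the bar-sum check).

1) 0.0ms=0b +1043.478ms=2b
2) 1043.478ms=2b +149.068ms=2/7b
3) 1192.547ms=16/7b +149.068ms=2/7b
4) 1341.615ms=18/7b +149.068ms=2/7b
5) 1490.683ms=20/7b +149.068ms=2/7b
6) 1639.752ms=22/7b +149.068ms=2/7b
7) 1788.82ms=24/7b +298.137ms=4/7b
8) 2086.957ms=4b +1043.478ms=2b
9) 3130.435ms=6b +1043.478ms=2b
Σ=8b of 8 (115bpm 4/4) — PASS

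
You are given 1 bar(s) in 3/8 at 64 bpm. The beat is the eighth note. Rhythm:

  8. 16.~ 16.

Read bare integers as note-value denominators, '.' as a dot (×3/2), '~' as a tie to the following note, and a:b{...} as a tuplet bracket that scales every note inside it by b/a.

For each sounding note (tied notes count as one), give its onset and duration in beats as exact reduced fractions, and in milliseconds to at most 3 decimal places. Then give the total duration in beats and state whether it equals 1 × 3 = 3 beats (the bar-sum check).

1) 0.0ms=0b +1406.25ms=3/2b
2) 1406.25ms=3/2b +1406.25ms=3/2b
Σ=3b of 3 (64bpm 3/8) — PASS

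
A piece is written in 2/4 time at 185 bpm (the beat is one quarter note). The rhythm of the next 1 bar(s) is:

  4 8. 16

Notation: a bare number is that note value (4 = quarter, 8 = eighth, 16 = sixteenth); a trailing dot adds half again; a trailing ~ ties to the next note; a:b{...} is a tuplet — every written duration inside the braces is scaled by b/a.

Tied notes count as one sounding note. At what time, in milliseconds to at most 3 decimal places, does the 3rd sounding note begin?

note 3 onset = 7/4b = 567.568ms

1. 0.0ms @ 0 + 324.324ms (1)
2. 324.324ms @ 1 + 243.243ms (3/4)
3. 567.568ms @ 7/4 + 81.081ms (1/4)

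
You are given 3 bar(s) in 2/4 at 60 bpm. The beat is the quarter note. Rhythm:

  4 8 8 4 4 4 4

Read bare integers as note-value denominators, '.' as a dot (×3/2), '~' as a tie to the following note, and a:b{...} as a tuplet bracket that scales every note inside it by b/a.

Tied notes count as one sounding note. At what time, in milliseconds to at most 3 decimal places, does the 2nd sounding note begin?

1. 0.0ms @ 0 + 1000.0ms (1)
2. 1000.0ms @ 1 + 500.0ms (1/2)
3. 1500.0ms @ 3/2 + 500.0ms (1/2)
4. 2000.0ms @ 2 + 1000.0ms (1)
5. 3000.0ms @ 3 + 1000.0ms (1)
6. 4000.0ms @ 4 + 1000.0ms (1)
7. 5000.0ms @ 5 + 1000.0ms (1)

note 2 onset = 1b = 1000.0ms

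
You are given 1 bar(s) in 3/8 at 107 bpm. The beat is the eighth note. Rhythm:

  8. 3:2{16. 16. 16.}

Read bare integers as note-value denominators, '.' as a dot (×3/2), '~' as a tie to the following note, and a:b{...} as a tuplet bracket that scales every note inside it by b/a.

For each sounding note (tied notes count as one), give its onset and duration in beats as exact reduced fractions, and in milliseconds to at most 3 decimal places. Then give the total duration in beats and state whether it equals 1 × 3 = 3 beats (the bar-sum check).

1) 0.0ms=0b +841.121ms=3/2b
2) 841.121ms=3/2b +280.374ms=1/2b
3) 1121.495ms=2b +280.374ms=1/2b
4) 1401.869ms=5/2b +280.374ms=1/2b
Σ=3b of 3 (107bpm 3/8) — PASS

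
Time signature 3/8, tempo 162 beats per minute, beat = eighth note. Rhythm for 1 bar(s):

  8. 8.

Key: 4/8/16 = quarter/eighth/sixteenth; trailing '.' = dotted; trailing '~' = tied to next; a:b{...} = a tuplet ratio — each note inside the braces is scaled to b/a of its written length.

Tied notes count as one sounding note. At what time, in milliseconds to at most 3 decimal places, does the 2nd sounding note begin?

note 2 onset = 3/2b = 555.556ms

1. 0.0ms @ 0 + 555.556ms (3/2)
2. 555.556ms @ 3/2 + 555.556ms (3/2)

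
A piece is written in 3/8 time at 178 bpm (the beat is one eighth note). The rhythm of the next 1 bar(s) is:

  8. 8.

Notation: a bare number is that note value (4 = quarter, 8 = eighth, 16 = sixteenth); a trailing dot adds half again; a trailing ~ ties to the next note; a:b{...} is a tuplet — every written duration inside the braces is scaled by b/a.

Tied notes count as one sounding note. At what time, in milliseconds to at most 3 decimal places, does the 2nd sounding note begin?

note 2 onset = 3/2b = 505.618ms

1. 0.0ms @ 0 + 505.618ms (3/2)
2. 505.618ms @ 3/2 + 505.618ms (3/2)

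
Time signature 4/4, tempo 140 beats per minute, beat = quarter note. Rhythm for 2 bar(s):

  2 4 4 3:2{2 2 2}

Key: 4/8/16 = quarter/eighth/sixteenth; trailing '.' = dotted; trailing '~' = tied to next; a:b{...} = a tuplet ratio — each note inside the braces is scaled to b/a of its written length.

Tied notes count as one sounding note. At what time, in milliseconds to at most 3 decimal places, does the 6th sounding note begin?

1. 0.0ms @ 0 + 857.143ms (2)
2. 857.143ms @ 2 + 428.571ms (1)
3. 1285.714ms @ 3 + 428.571ms (1)
4. 1714.286ms @ 4 + 571.429ms (4/3)
5. 2285.714ms @ 16/3 + 571.429ms (4/3)
6. 2857.143ms @ 20/3 + 571.429ms (4/3)

note 6 onset = 20/3b = 2857.143ms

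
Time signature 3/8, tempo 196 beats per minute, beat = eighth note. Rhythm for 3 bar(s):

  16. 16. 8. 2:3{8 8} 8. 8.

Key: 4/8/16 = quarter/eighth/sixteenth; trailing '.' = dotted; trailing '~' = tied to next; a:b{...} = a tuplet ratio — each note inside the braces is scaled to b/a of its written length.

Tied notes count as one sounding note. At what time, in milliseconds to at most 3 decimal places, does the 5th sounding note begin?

note 5 onset = 9/2b = 1377.551ms

1. 0.0ms @ 0 + 229.592ms (3/4)
2. 229.592ms @ 3/4 + 229.592ms (3/4)
3. 459.184ms @ 3/2 + 459.184ms (3/2)
4. 918.367ms @ 3 + 459.184ms (3/2)
5. 1377.551ms @ 9/2 + 459.184ms (3/2)
6. 1836.735ms @ 6 + 459.184ms (3/2)
7. 2295.918ms @ 15/2 + 459.184ms (3/2)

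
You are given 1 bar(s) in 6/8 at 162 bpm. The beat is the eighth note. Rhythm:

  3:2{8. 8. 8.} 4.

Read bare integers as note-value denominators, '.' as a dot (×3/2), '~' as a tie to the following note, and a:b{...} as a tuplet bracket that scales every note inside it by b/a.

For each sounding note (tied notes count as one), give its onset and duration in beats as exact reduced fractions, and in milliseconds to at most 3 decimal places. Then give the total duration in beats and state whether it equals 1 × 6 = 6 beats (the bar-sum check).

1) 0.0ms=0b +370.37ms=1b
2) 370.37ms=1b +370.37ms=1b
3) 740.741ms=2b +370.37ms=1b
4) 1111.111ms=3b +1111.111ms=3b
Σ=6b of 6 (162bpm 6/8) — PASS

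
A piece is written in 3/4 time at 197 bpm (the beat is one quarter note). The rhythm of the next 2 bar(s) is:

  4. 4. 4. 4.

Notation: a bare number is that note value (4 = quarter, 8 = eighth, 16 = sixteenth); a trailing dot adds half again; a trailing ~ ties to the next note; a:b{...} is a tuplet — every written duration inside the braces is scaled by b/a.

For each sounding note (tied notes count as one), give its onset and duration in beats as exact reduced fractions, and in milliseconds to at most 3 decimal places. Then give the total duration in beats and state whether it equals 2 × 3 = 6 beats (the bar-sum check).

1) 0.0ms=0b +456.853ms=3/2b
2) 456.853ms=3/2b +456.853ms=3/2b
3) 913.706ms=3b +456.853ms=3/2b
4) 1370.558ms=9/2b +456.853ms=3/2b
Σ=6b of 6 (197bpm 3/4) — PASS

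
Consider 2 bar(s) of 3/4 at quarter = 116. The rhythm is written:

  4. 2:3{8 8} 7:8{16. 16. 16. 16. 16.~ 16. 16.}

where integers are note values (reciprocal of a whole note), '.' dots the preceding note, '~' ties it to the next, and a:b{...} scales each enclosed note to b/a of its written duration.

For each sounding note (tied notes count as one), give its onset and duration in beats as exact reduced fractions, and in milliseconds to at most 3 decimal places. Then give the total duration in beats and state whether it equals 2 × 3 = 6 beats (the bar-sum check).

1) 0.0ms=0b +775.862ms=3/2b
2) 775.862ms=3/2b +387.931ms=3/4b
3) 1163.793ms=9/4b +387.931ms=3/4b
4) 1551.724ms=3b +221.675ms=3/7b
5) 1773.399ms=24/7b +221.675ms=3/7b
6) 1995.074ms=27/7b +221.675ms=3/7b
7) 2216.749ms=30/7b +221.675ms=3/7b
8) 2438.424ms=33/7b +443.35ms=6/7b
9) 2881.773ms=39/7b +221.675ms=3/7b
Σ=6b of 6 (116bpm 3/4) — PASS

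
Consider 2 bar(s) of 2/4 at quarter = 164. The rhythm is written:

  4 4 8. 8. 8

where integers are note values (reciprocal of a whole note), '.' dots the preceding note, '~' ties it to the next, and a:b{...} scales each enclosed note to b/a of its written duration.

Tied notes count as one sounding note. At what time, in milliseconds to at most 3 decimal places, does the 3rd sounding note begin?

note 3 onset = 2b = 731.707ms

1. 0.0ms @ 0 + 365.854ms (1)
2. 365.854ms @ 1 + 365.854ms (1)
3. 731.707ms @ 2 + 274.39ms (3/4)
4. 1006.098ms @ 11/4 + 274.39ms (3/4)
5. 1280.488ms @ 7/2 + 182.927ms (1/2)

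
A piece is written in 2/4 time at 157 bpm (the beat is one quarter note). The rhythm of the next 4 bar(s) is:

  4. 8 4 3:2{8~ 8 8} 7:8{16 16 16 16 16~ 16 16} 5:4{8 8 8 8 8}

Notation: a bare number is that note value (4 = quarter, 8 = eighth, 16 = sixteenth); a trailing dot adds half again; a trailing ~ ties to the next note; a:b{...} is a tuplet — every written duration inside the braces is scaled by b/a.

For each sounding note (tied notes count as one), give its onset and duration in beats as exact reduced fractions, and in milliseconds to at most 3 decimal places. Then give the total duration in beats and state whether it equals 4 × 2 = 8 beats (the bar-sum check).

1) 0.0ms=0b +573.248ms=3/2b
2) 573.248ms=3/2b +191.083ms=1/2b
3) 764.331ms=2b +382.166ms=1b
4) 1146.497ms=3b +254.777ms=2/3b
5) 1401.274ms=11/3b +127.389ms=1/3b
6) 1528.662ms=4b +109.19ms=2/7b
7) 1637.853ms=30/7b +109.19ms=2/7b
8) 1747.043ms=32/7b +109.19ms=2/7b
9) 1856.233ms=34/7b +109.19ms=2/7b
10) 1965.423ms=36/7b +218.38ms=4/7b
11) 2183.803ms=40/7b +109.19ms=2/7b
12) 2292.994ms=6b +152.866ms=2/5b
13) 2445.86ms=32/5b +152.866ms=2/5b
14) 2598.726ms=34/5b +152.866ms=2/5b
15) 2751.592ms=36/5b +152.866ms=2/5b
16) 2904.459ms=38/5b +152.866ms=2/5b
Σ=8b of 8 (157bpm 2/4) — PASS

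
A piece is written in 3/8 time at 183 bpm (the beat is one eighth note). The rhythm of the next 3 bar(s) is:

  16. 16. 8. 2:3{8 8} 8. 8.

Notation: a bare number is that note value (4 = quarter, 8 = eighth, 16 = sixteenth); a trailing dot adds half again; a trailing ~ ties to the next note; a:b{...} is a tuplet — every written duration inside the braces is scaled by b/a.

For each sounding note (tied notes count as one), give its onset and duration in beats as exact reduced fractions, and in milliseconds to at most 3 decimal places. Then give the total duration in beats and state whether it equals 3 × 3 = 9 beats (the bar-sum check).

1) 0.0ms=0b +245.902ms=3/4b
2) 245.902ms=3/4b +245.902ms=3/4b
3) 491.803ms=3/2b +491.803ms=3/2b
4) 983.607ms=3b +491.803ms=3/2b
5) 1475.41ms=9/2b +491.803ms=3/2b
6) 1967.213ms=6b +491.803ms=3/2b
7) 2459.016ms=15/2b +491.803ms=3/2b
Σ=9b of 9 (183bpm 3/8) — PASS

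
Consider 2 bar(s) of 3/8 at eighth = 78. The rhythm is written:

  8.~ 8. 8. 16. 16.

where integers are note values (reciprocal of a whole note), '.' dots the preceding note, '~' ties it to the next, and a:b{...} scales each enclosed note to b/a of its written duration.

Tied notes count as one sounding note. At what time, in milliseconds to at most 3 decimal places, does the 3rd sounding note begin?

1. 0.0ms @ 0 + 2307.692ms (3)
2. 2307.692ms @ 3 + 1153.846ms (3/2)
3. 3461.538ms @ 9/2 + 576.923ms (3/4)
4. 4038.462ms @ 21/4 + 576.923ms (3/4)

note 3 onset = 9/2b = 3461.538ms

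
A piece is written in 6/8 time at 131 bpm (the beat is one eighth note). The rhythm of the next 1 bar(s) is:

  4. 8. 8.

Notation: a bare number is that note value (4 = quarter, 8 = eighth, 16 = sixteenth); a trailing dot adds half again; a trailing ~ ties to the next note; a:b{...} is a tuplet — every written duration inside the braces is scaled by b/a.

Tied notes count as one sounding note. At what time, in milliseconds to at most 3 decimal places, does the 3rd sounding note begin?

1. 0.0ms @ 0 + 1374.046ms (3)
2. 1374.046ms @ 3 + 687.023ms (3/2)
3. 2061.069ms @ 9/2 + 687.023ms (3/2)

note 3 onset = 9/2b = 2061.069ms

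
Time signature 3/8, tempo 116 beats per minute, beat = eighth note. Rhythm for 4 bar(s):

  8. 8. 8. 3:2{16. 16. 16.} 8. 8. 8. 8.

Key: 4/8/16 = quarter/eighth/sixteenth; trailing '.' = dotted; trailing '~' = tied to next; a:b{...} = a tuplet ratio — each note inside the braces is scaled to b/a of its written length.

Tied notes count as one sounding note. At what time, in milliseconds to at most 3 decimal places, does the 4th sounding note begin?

1. 0.0ms @ 0 + 775.862ms (3/2)
2. 775.862ms @ 3/2 + 775.862ms (3/2)
3. 1551.724ms @ 3 + 775.862ms (3/2)
4. 2327.586ms @ 9/2 + 258.621ms (1/2)
5. 2586.207ms @ 5 + 258.621ms (1/2)
6. 2844.828ms @ 11/2 + 258.621ms (1/2)
7. 3103.448ms @ 6 + 775.862ms (3/2)
8. 3879.31ms @ 15/2 + 775.862ms (3/2)
9. 4655.172ms @ 9 + 775.862ms (3/2)
10. 5431.034ms @ 21/2 + 775.862ms (3/2)

note 4 onset = 9/2b = 2327.586ms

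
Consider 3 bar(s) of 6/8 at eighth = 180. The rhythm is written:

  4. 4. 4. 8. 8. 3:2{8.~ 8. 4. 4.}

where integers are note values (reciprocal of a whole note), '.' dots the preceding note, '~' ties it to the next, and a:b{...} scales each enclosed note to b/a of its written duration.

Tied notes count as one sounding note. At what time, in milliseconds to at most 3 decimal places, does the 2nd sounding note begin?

1. 0.0ms @ 0 + 1000.0ms (3)
2. 1000.0ms @ 3 + 1000.0ms (3)
3. 2000.0ms @ 6 + 1000.0ms (3)
4. 3000.0ms @ 9 + 500.0ms (3/2)
5. 3500.0ms @ 21/2 + 500.0ms (3/2)
6. 4000.0ms @ 12 + 666.667ms (2)
7. 4666.667ms @ 14 + 666.667ms (2)
8. 5333.333ms @ 16 + 666.667ms (2)

note 2 onset = 3b = 1000.0ms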